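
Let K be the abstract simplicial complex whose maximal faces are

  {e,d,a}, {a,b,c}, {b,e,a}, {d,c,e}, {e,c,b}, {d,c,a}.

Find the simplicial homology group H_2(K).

H_2 = Z.

We work with the vertex ordering a < b < c < d < e. The simplices of K, each written with vertices in increasing order, are:

  0-simplices (5): a, b, c, d, e
  1-simplices (9): ab, ac, ad, ae, bc, be, cd, ce, de
  2-simplices (6): abc, abe, acd, ade, bce, cde

giving chain groups C_0 ≅ Z^5, C_1 ≅ Z^9, C_2 ≅ Z^6.

∂_1: C_1 → C_0 is given by ∂[p,q] = [q] − [p]. For instance
  ∂ce = e − c.
The 5×9 boundary matrix has rank 4 and Smith normal form diag(1,1,1,1).

∂_2: C_2 → C_1 sends each 2-simplex [p,q,r] to [q,r] − [p,r] + [p,q]. For instance
  ∂abe = be − ae + ab,
  ∂acd = cd − ad + ac.
The resulting 9×6 matrix has rank 5, and its Smith normal form has invariant factors (1,1,1,1,1).

Reading off H_k = ker ∂_k / im ∂_{k+1}:

  H_2: rank ker ∂_2 − rank ∂_3 = (6 − 5) − 0 = 1, and there is no ∂_3, so H_2 ≅ Z.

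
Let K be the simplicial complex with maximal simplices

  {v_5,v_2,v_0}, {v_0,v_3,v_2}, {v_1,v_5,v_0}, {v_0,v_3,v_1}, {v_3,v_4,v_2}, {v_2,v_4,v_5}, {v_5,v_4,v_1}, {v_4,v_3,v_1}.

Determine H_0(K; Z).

Order the vertices as v_0 < v_1 < v_2 < v_3 < v_4 < v_5. Listing each simplex with vertices in this order, K has dimension 2 with simplices:

  0-simplices (6): [v_0], [v_1], [v_2], [v_3], [v_4], [v_5]
  1-simplices (12): [v_0,v_1], [v_0,v_2], [v_0,v_3], [v_0,v_5], [v_1,v_3], [v_1,v_4], [v_1,v_5], [v_2,v_3], [v_2,v_4], [v_2,v_5], [v_3,v_4], [v_4,v_5]
  2-simplices (8): [v_0,v_1,v_3], [v_0,v_1,v_5], [v_0,v_2,v_3], [v_0,v_2,v_5], [v_1,v_3,v_4], [v_1,v_4,v_5], [v_2,v_3,v_4], [v_2,v_4,v_5]

giving chain groups C_0 ≅ Z^6, C_1 ≅ Z^12, C_2 ≅ Z^8.

∂_1: C_1 → C_0 sends each edge [p,q] (with p < q) to q − p.
This gives a 6×12 integer matrix of rank 5; reducing to Smith normal form yields diagonal entries (1,1,1,1,1).

∂_2: C_2 → C_1 maps a triangle to the signed sum of its edges. For instance
  ∂[v_2,v_3,v_4] = [v_3,v_4] − [v_2,v_4] + [v_2,v_3],
  ∂[v_1,v_4,v_5] = [v_4,v_5] − [v_1,v_5] + [v_1,v_4].
The 12×8 boundary matrix has rank 7 and Smith normal form diag(1,1,1,1,1,1,1).

Now H_k = ker ∂_k / im ∂_{k+1}, so:

  H_0: rank C_0 − rank ∂_1 = 6 − 5 = 1, and the invariant factors of ∂_1 are all 1, so H_0 ≅ Z.

(K is a triangulation of the 2-sphere S^2.)

H_0 = Z.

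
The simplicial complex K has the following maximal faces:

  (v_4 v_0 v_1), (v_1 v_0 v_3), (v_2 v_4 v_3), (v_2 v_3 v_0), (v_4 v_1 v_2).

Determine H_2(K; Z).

We work with the vertex ordering v_0 < v_1 < v_2 < v_3 < v_4. The simplices of K, each written with vertices in increasing order, are:

  0-simplices (5): [v_0], [v_1], [v_2], [v_3], [v_4]
  1-simplices (10): [v_0,v_1], [v_0,v_2], [v_0,v_3], [v_0,v_4], [v_1,v_2], [v_1,v_3], [v_1,v_4], [v_2,v_3], [v_2,v_4], [v_3,v_4]
  2-simplices (5): [v_0,v_1,v_3], [v_0,v_1,v_4], [v_0,v_2,v_3], [v_1,v_2,v_4], [v_2,v_3,v_4]

so the chain groups are C_0 ≅ Z^5, C_1 ≅ Z^10, C_2 ≅ Z^5.

Boundary ∂_1: C_1 → C_0 maps an edge to its endpoints' difference, ∂[p,q] = q − p. For instance
  ∂[v_1,v_3] = [v_3] − [v_1].
This gives a 5×10 integer matrix of rank 4; reducing to Smith normal form yields diagonal entries (1,1,1,1).

The boundary map ∂_2: C_2 → C_1 sends each 2-simplex [p,q,r] to [q,r] − [p,r] + [p,q]. For instance
  ∂[v_0,v_1,v_3] = [v_1,v_3] − [v_0,v_3] + [v_0,v_1],
  ∂[v_1,v_2,v_4] = [v_2,v_4] − [v_1,v_4] + [v_1,v_2].
The resulting 10×5 matrix has rank 5, and its Smith normal form has invariant factors (1,1,1,1,1).

Now H_k = ker ∂_k / im ∂_{k+1}, so:

  H_2: rank ker ∂_2 − rank ∂_3 = (5 − 5) − 0 = 0, and there is no ∂_3, so H_2 ≅ 0.

(K is a triangulation of the Möbius band.)

H_2 = 0.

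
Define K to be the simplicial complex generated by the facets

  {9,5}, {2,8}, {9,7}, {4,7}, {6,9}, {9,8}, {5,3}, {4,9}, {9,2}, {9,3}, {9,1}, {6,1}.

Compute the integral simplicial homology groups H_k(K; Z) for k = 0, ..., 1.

Order the vertices as 1 < 2 < 3 < 4 < 5 < 6 < 7 < 8 < 9. Listing each simplex with vertices in this order, K has dimension 1 with simplices:

  0-simplices (9): [1], [2], [3], [4], [5], [6], [7], [8], [9]
  1-simplices (12): [1,6], [1,9], [2,8], [2,9], [3,5], [3,9], [4,7], [4,9], [5,9], [6,9], [7,9], [8,9]

so the chain groups are C_0 ≅ Z^9, C_1 ≅ Z^12.

The boundary map ∂_1: C_1 → C_0 maps an edge to its endpoints' difference, ∂[p,q] = q − p.
The resulting 9×12 matrix has rank 8, and its Smith normal form has invariant factors (1,1,1,1,1,1,1,1).

Computing H_k = (kernel of ∂_k) / (image of ∂_{k+1}):

  H_0: rank C_0 − rank ∂_1 = 9 − 8 = 1, and the invariant factors of ∂_1 are all 1, so H_0 = Z.
  H_1: rank ker ∂_1 − rank ∂_2 = (12 − 8) − 0 = 4, and there is no ∂_2, so H_1 = Z^4.

As a check, the Euler characteristic is 9 − 12 = -3, which agrees with 1 − 4 = -3.

H_0 ≅ Z,  H_1 ≅ Z^4.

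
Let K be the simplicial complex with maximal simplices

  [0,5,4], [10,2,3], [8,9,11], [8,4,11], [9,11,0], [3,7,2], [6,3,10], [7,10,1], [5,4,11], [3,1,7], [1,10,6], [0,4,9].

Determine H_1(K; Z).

Fix the vertex order 0 < 1 < 2 < 3 < 4 < 5 < 6 < 7 < 8 < 9 < 10 < 11 and write every simplex with vertices in increasing order. Then dim K = 2 and the simplices of K are:

  0-simplices (12): [0], [1], [2], [3], [4], [5], [6], [7], [8], [9], [10], [11]
  1-simplices (24): (24 of them)
  2-simplices (12): [0,4,5], [0,4,9], [0,9,11], [1,3,7], [1,6,10], [1,7,10], [2,3,7], [2,3,10], [3,6,10], [4,5,11], [4,8,11], [8,9,11]

Hence C_0 ≅ Z^12, C_1 ≅ Z^24, C_2 ≅ Z^12.

The boundary map ∂_1: C_1 → C_0 maps an edge to its endpoints' difference, ∂[p,q] = q − p. For instance
  ∂[1,6] = [6] − [1].
The resulting 12×24 matrix has rank 10, and its Smith normal form has invariant factors (1,1,1,1,1,1,1,1,1,1).

The boundary map ∂_2: C_2 → C_1 acts by ∂[p,q,r] = [q,r] − [p,r] + [p,q]. For instance
  ∂[2,3,10] = [3,10] − [2,10] + [2,3],
  ∂[0,4,9] = [4,9] − [0,9] + [0,4].
The resulting 24×12 matrix has rank 12, and its Smith normal form has invariant factors (1,1,1,1,1,1,1,1,1,1,1,1).

Reading off H_k = ker ∂_k / im ∂_{k+1}:

  H_1: rank ker ∂_1 − rank ∂_2 = (24 − 10) − 12 = 2, and the invariant factors of ∂_2 are all 1, so H_1 ≅ Z^2.

(K is a triangulation of the disjoint union of the cylinder S^1 x I and the cylinder S^1 x I.)

H_1 = Z^2.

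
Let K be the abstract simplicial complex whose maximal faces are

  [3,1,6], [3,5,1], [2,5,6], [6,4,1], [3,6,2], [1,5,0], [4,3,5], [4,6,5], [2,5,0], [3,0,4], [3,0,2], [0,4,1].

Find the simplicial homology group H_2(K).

H_2 = 0.

Take the total order 0 < 1 < 2 < 3 < 4 < 5 < 6 on the vertex set. Then K (dimension 2) consists of the simplices:

  0-simplices (7): [0], [1], [2], [3], [4], [5], [6]
  1-simplices (18): [0,1], [0,2], [0,3], [0,4], [0,5], [1,3], [1,4], [1,5], [1,6], [2,3], [2,5], [2,6], [3,4], [3,5], [3,6], [4,5], [4,6], [5,6]
  2-simplices (12): [0,1,4], [0,1,5], [0,2,3], [0,2,5], [0,3,4], [1,3,5], [1,3,6], [1,4,6], [2,3,6], [2,5,6], [3,4,5], [4,5,6]

giving chain groups C_0 ≅ Z^7, C_1 ≅ Z^18, C_2 ≅ Z^12.

∂_1: C_1 → C_0 is given by ∂[p,q] = [q] − [p].
The resulting 7×18 matrix has rank 6, and its Smith normal form has invariant factors (1,1,1,1,1,1).

Boundary ∂_2: C_2 → C_1 acts by ∂[p,q,r] = [q,r] − [p,r] + [p,q]. For instance
  ∂[0,1,4] = [1,4] − [0,4] + [0,1],
  ∂[0,1,5] = [1,5] − [0,5] + [0,1].
This gives a 18×12 integer matrix of rank 12; reducing to Smith normal form yields diagonal entries (1,1,1,1,1,1,1,1,1,1,1,2).

From H_k ≅ ker(∂_k) / im(∂_{k+1}) we obtain:

  H_2: rank ker ∂_2 − rank ∂_3 = (12 − 12) − 0 = 0, and there is no ∂_3, so H_2 = 0.

(K is a triangulation of the real projective plane RP^2.)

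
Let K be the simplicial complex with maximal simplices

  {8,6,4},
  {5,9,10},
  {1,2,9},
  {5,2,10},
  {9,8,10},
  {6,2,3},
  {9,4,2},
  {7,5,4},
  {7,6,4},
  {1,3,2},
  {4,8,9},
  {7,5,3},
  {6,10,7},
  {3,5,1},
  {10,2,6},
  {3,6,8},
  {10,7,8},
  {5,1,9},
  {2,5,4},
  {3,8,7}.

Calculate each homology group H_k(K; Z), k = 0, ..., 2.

We work with the vertex ordering 1 < 2 < 3 < 4 < 5 < 6 < 7 < 8 < 9 < 10. The simplices of K, each written with vertices in increasing order, are:

  0-simplices (10): [1], [2], [3], [4], [5], [6], [7], [8], [9], [10]
  1-simplices (30): (30 of them)
  2-simplices (20): (20 of them)

so the chain groups are C_0 ≅ Z^10, C_1 ≅ Z^30, C_2 ≅ Z^20.

The boundary map ∂_1: C_1 → C_0 maps an edge to its endpoints' difference, ∂[p,q] = q − p. For instance
  ∂[5,7] = [7] − [5].
The 10×30 boundary matrix has rank 9 and Smith normal form diag(1,1,1,1,1,1,1,1,1).

The boundary map ∂_2: C_2 → C_1 acts by ∂[p,q,r] = [q,r] − [p,r] + [p,q]. For instance
  ∂[4,5,7] = [5,7] − [4,7] + [4,5],
  ∂[4,8,9] = [8,9] − [4,9] + [4,8].
As a 30×20 matrix over Z this has rank 20, with invariant factors (1,1,1,1,1,1,1,1,1,1,1,1,1,1,1,1,1,1,1,2).

Computing H_k = (kernel of ∂_k) / (image of ∂_{k+1}):

  H_0: rank C_0 − rank ∂_1 = 10 − 9 = 1, and the invariant factors of ∂_1 are all 1, so H_0 = Z.
  H_1: rank ker ∂_1 − rank ∂_2 = (30 − 9) − 20 = 1, and ∂_2 has invariant factor 2 > 1, so H_1 = Z ⊕ Z/2.
  H_2: rank ker ∂_2 − rank ∂_3 = (20 − 20) − 0 = 0, and there is no ∂_3, so H_2 = 0.

(K is a triangulation of the Klein bottle.)

H_0 = Z,  H_1 = Z ⊕ Z/2,  H_2 = 0.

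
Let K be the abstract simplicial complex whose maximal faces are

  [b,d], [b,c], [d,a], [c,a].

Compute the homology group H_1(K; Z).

K has 4 vertices, 4 edges.
rank ∂_1 = 3, rank ∂_2 = 0 ⇒ b_1 = 4 − 3 − 0 = 1. So H_1 = Z.

H_1 = Z.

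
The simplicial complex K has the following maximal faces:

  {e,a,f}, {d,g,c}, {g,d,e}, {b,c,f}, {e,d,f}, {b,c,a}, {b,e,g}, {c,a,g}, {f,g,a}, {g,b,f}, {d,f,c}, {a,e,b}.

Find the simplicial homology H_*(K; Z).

H_0 ≅ Z,  H_1 ≅ Z_2,  H_2 = 0.

Take the total order a < b < c < d < e < f < g on the vertex set. Then K (dimension 2) consists of the simplices:

  0-simplices (7): a, b, c, d, e, f, g
  1-simplices (18): ab, ac, ae, af, ag, bc, be, bf, bg, cd, cf, cg, de, df, dg, ef, eg, fg
  2-simplices (12): abc, abe, acg, aef, afg, bcf, beg, bfg, cdf, cdg, def, deg

Hence C_0 ≅ Z^7, C_1 ≅ Z^18, C_2 ≅ Z^12.

The boundary map ∂_1: C_1 → C_0 sends each edge [p,q] (with p < q) to q − p.
The resulting 7×18 matrix has rank 6, and its Smith normal form has invariant factors (1,1,1,1,1,1).

∂_2: C_2 → C_1 acts by ∂[p,q,r] = [q,r] − [p,r] + [p,q]. For instance
  ∂aef = ef − af + ae,
  ∂def = ef − df + de.
The resulting 18×12 matrix has rank 12, and its Smith normal form has invariant factors (1,1,1,1,1,1,1,1,1,1,1,2).

From H_k ≅ ker(∂_k) / im(∂_{k+1}) we obtain:

  H_0: rank C_0 − rank ∂_1 = 7 − 6 = 1, and the invariant factors of ∂_1 are all 1, so H_0 = Z.
  H_1: rank ker ∂_1 − rank ∂_2 = (18 − 6) − 12 = 0, and ∂_2 has invariant factor 2 > 1, so H_1 = Z_2.
  H_2: rank ker ∂_2 − rank ∂_3 = (12 − 12) − 0 = 0, and there is no ∂_3, so H_2 = 0.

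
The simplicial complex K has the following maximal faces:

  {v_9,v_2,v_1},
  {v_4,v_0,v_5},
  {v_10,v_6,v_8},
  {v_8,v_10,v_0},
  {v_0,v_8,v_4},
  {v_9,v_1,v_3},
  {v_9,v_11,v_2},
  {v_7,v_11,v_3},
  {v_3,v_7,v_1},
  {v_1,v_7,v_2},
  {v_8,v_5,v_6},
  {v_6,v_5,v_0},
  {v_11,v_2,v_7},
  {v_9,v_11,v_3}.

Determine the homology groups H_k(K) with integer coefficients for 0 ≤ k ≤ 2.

H_0 ≅ Z^2,  H_1 ≅ Z,  H_2 ≅ Z.

Take the total order v_0 < v_1 < v_2 < v_3 < v_4 < v_5 < v_6 < v_7 < v_8 < v_9 < v_10 < v_11 on the vertex set. Then K (dimension 2) consists of the simplices:

  0-simplices (12): [v_0], [v_1], [v_2], [v_3], [v_4], [v_5], [v_6], [v_7], [v_8], [v_9], [v_10], [v_11]
  1-simplices (24): (24 of them)
  2-simplices (14): (14 of them)

giving chain groups C_0 ≅ Z^12, C_1 ≅ Z^24, C_2 ≅ Z^14.

∂_1: C_1 → C_0 maps an edge to its endpoints' difference, ∂[p,q] = q − p.
The 12×24 boundary matrix has rank 10 and Smith normal form diag(1,1,1,1,1,1,1,1,1,1).

∂_2: C_2 → C_1 sends each 2-simplex [p,q,r] to [q,r] − [p,r] + [p,q]. For instance
  ∂[v_2,v_7,v_11] = [v_7,v_11] − [v_2,v_11] + [v_2,v_7],
  ∂[v_5,v_6,v_8] = [v_6,v_8] − [v_5,v_8] + [v_5,v_6].
The resulting 24×14 matrix has rank 13, and its Smith normal form has invariant factors (1,1,1,1,1,1,1,1,1,1,1,1,1).

Computing H_k = (kernel of ∂_k) / (image of ∂_{k+1}):

  H_0: rank C_0 − rank ∂_1 = 12 − 10 = 2, and the invariant factors of ∂_1 are all 1, so H_0 = Z^2.
  H_1: rank ker ∂_1 − rank ∂_2 = (24 − 10) − 13 = 1, and the invariant factors of ∂_2 are all 1, so H_1 = Z.
  H_2: rank ker ∂_2 − rank ∂_3 = (14 − 13) − 0 = 1, and there is no ∂_3, so H_2 = Z.

As a check, the Euler characteristic is 12 − 24 + 14 = 2, which agrees with 2 − 1 + 1 = 2.
(K is a triangulation of the disjoint union of the 2-sphere S^2 and the cylinder S^1 x I.)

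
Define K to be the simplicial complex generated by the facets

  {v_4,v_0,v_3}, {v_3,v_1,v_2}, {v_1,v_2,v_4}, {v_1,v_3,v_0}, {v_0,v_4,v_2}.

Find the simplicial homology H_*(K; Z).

We work with the vertex ordering v_0 < v_1 < v_2 < v_3 < v_4. The simplices of K, each written with vertices in increasing order, are:

  0-simplices (5): [v_0], [v_1], [v_2], [v_3], [v_4]
  1-simplices (10): [v_0,v_1], [v_0,v_2], [v_0,v_3], [v_0,v_4], [v_1,v_2], [v_1,v_3], [v_1,v_4], [v_2,v_3], [v_2,v_4], [v_3,v_4]
  2-simplices (5): [v_0,v_1,v_3], [v_0,v_2,v_4], [v_0,v_3,v_4], [v_1,v_2,v_3], [v_1,v_2,v_4]

giving chain groups C_0 ≅ Z^5, C_1 ≅ Z^10, C_2 ≅ Z^5.

Boundary ∂_1: C_1 → C_0 sends each edge [p,q] (with p < q) to q − p.
The 5×10 boundary matrix has rank 4 and Smith normal form diag(1,1,1,1).

The boundary map ∂_2: C_2 → C_1 maps a triangle to the signed sum of its edges. For instance
  ∂[v_0,v_3,v_4] = [v_3,v_4] − [v_0,v_4] + [v_0,v_3],
  ∂[v_1,v_2,v_4] = [v_2,v_4] − [v_1,v_4] + [v_1,v_2].
This gives a 10×5 integer matrix of rank 5; reducing to Smith normal form yields diagonal entries (1,1,1,1,1).

Now H_k = ker ∂_k / im ∂_{k+1}, so:

  H_0: rank C_0 − rank ∂_1 = 5 − 4 = 1, and the invariant factors of ∂_1 are all 1, so H_0 = Z.
  H_1: rank ker ∂_1 − rank ∂_2 = (10 − 4) − 5 = 1, and the invariant factors of ∂_2 are all 1, so H_1 = Z.
  H_2: rank ker ∂_2 − rank ∂_3 = (5 − 5) − 0 = 0, and there is no ∂_3, so H_2 = 0.

H_0 = Z,  H_1 = Z,  H_2 = 0.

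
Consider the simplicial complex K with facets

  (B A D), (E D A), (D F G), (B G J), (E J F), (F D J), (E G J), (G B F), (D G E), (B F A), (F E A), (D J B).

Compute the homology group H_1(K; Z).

We work with the vertex ordering A < B < D < E < F < G < J. The simplices of K, each written with vertices in increasing order, are:

  0-simplices (7): A, B, D, E, F, G, J
  1-simplices (18): AB, AD, AE, AF, BD, BF, BG, BJ, DE, DF, DG, DJ, EF, EG, EJ, FG, FJ, GJ
  2-simplices (12): ABD, ABF, ADE, AEF, BDJ, BFG, BGJ, DEG, DFG, DFJ, EFJ, EGJ

Hence C_0 ≅ Z^7, C_1 ≅ Z^18, C_2 ≅ Z^12.

∂_1: C_1 → C_0 sends each edge [p,q] (with p < q) to q − p.
This gives a 7×18 integer matrix of rank 6; reducing to Smith normal form yields diagonal entries (1,1,1,1,1,1).

The boundary map ∂_2: C_2 → C_1 sends each 2-simplex [p,q,r] to [q,r] − [p,r] + [p,q]. For instance
  ∂EFJ = FJ − EJ + EF,
  ∂DFJ = FJ − DJ + DF.
The resulting 18×12 matrix has rank 12, and its Smith normal form has invariant factors (1,1,1,1,1,1,1,1,1,1,1,2).

Reading off H_k = ker ∂_k / im ∂_{k+1}:

  H_1: rank ker ∂_1 − rank ∂_2 = (18 − 6) − 12 = 0, and ∂_2 has invariant factor 2 > 1, so H_1 = Z/2.

H_1 ≅ Z/2.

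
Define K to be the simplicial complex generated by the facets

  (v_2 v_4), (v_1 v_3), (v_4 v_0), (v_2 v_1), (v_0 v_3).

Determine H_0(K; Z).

H_0 ≅ Z.

Order the vertices as v_0 < v_1 < v_2 < v_3 < v_4. Listing each simplex with vertices in this order, K has dimension 1 with simplices:

  0-simplices (5): [v_0], [v_1], [v_2], [v_3], [v_4]
  1-simplices (5): [v_0,v_3], [v_0,v_4], [v_1,v_2], [v_1,v_3], [v_2,v_4]

giving chain groups C_0 ≅ Z^5, C_1 ≅ Z^5.

∂_1: C_1 → C_0 sends each edge [p,q] (with p < q) to q − p.
This gives a 5×5 integer matrix of rank 4; reducing to Smith normal form yields diagonal entries (1,1,1,1).

From H_k ≅ ker(∂_k) / im(∂_{k+1}) we obtain:

  H_0: rank C_0 − rank ∂_1 = 5 − 4 = 1, and the invariant factors of ∂_1 are all 1, so H_0 ≅ Z.

(K is a triangulation of the circle S^1.)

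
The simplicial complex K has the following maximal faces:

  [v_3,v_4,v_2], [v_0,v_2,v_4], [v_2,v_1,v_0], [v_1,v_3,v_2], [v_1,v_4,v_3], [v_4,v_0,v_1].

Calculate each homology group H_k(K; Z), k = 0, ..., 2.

H_0 = Z,  H_1 = 0,  H_2 = Z.

We work with the vertex ordering v_0 < v_1 < v_2 < v_3 < v_4. The simplices of K, each written with vertices in increasing order, are:

  0-simplices (5): [v_0], [v_1], [v_2], [v_3], [v_4]
  1-simplices (9): [v_0,v_1], [v_0,v_2], [v_0,v_4], [v_1,v_2], [v_1,v_3], [v_1,v_4], [v_2,v_3], [v_2,v_4], [v_3,v_4]
  2-simplices (6): [v_0,v_1,v_2], [v_0,v_1,v_4], [v_0,v_2,v_4], [v_1,v_2,v_3], [v_1,v_3,v_4], [v_2,v_3,v_4]

Hence C_0 ≅ Z^5, C_1 ≅ Z^9, C_2 ≅ Z^6.

The boundary map ∂_1: C_1 → C_0 is given by ∂[p,q] = [q] − [p].
As a 5×9 matrix over Z this has rank 4, with invariant factors (1,1,1,1).

∂_2: C_2 → C_1 acts by ∂[p,q,r] = [q,r] − [p,r] + [p,q]. For instance
  ∂[v_0,v_1,v_4] = [v_1,v_4] − [v_0,v_4] + [v_0,v_1],
  ∂[v_0,v_2,v_4] = [v_2,v_4] − [v_0,v_4] + [v_0,v_2].
The 9×6 boundary matrix has rank 5 and Smith normal form diag(1,1,1,1,1).

Now H_k = ker ∂_k / im ∂_{k+1}, so:

  H_0: rank C_0 − rank ∂_1 = 5 − 4 = 1, and the invariant factors of ∂_1 are all 1, so H_0 ≅ Z.
  H_1: rank ker ∂_1 − rank ∂_2 = (9 − 4) − 5 = 0, and the invariant factors of ∂_2 are all 1, so H_1 ≅ 0.
  H_2: rank ker ∂_2 − rank ∂_3 = (6 − 5) − 0 = 1, and there is no ∂_3, so H_2 ≅ Z.

As a check, the Euler characteristic is 5 − 9 + 6 = 2, which agrees with 1 − 0 + 1 = 2.
(K is a triangulation of the 2-sphere S^2.)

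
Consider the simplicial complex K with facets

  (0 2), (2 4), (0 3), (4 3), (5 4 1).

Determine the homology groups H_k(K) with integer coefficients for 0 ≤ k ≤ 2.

Fix the vertex order 0 < 1 < 2 < 3 < 4 < 5 and write every simplex with vertices in increasing order. Then dim K = 2 and the simplices of K are:

  0-simplices (6): [0], [1], [2], [3], [4], [5]
  1-simplices (7): [0,2], [0,3], [1,4], [1,5], [2,4], [3,4], [4,5]
  2-simplices (1): [1,4,5]

so the chain groups are C_0 ≅ Z^6, C_1 ≅ Z^7, C_2 ≅ Z^1.

∂_1: C_1 → C_0 is given by ∂[p,q] = [q] − [p]. For instance
  ∂[3,4] = [4] − [3].
As a 6×7 matrix over Z this has rank 5, with invariant factors (1,1,1,1,1).

The boundary map ∂_2: C_2 → C_1 maps a triangle to the signed sum of its edges. For instance
  ∂[1,4,5] = [4,5] − [1,5] + [1,4].
The 7×1 boundary matrix has rank 1 and Smith normal form diag(1).

Reading off H_k = ker ∂_k / im ∂_{k+1}:

  H_0: rank C_0 − rank ∂_1 = 6 − 5 = 1, and the invariant factors of ∂_1 are all 1, so H_0 ≅ Z.
  H_1: rank ker ∂_1 − rank ∂_2 = (7 − 5) − 1 = 1, and the invariant factors of ∂_2 are all 1, so H_1 ≅ Z.
  H_2: rank ker ∂_2 − rank ∂_3 = (1 − 1) − 0 = 0, and there is no ∂_3, so H_2 ≅ 0.

H_0 ≅ Z,  H_1 ≅ Z,  H_2 = 0.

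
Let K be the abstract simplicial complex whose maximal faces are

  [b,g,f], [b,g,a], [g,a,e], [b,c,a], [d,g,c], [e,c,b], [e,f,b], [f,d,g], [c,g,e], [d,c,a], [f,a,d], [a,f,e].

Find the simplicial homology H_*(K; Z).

We work with the vertex ordering a < b < c < d < e < f < g. The simplices of K, each written with vertices in increasing order, are:

  0-simplices (7): a, b, c, d, e, f, g
  1-simplices (18): ab, ac, ad, ae, af, ag, bc, be, bf, bg, cd, ce, cg, df, dg, ef, eg, fg
  2-simplices (12): abc, abg, acd, adf, aef, aeg, bce, bef, bfg, cdg, ceg, dfg

Hence C_0 ≅ Z^7, C_1 ≅ Z^18, C_2 ≅ Z^12.

The boundary map ∂_1: C_1 → C_0 sends each edge [p,q] (with p < q) to q − p.
This gives a 7×18 integer matrix of rank 6; reducing to Smith normal form yields diagonal entries (1,1,1,1,1,1).

∂_2: C_2 → C_1 maps a triangle to the signed sum of its edges. For instance
  ∂bce = ce − be + bc,
  ∂cdg = dg − cg + cd.
As a 18×12 matrix over Z this has rank 12, with invariant factors (1,1,1,1,1,1,1,1,1,1,1,2).

From H_k ≅ ker(∂_k) / im(∂_{k+1}) we obtain:

  H_0: rank C_0 − rank ∂_1 = 7 − 6 = 1, and the invariant factors of ∂_1 are all 1, so H_0 = Z.
  H_1: rank ker ∂_1 − rank ∂_2 = (18 − 6) − 12 = 0, and ∂_2 has invariant factor 2 > 1, so H_1 = Z/2.
  H_2: rank ker ∂_2 − rank ∂_3 = (12 − 12) − 0 = 0, and there is no ∂_3, so H_2 = 0.

H_0 ≅ Z,  H_1 ≅ Z/2,  H_2 = 0.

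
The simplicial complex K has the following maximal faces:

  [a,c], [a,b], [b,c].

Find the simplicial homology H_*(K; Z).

Fix the vertex order a < b < c and write every simplex with vertices in increasing order. Then dim K = 1 and the simplices of K are:

  0-simplices (3): a, b, c
  1-simplices (3): ab, ac, bc

so the chain groups are C_0 ≅ Z^3, C_1 ≅ Z^3.

∂_1: C_1 → C_0 is given by ∂[p,q] = [q] − [p].
This gives a 3×3 integer matrix of rank 2; reducing to Smith normal form yields diagonal entries (1,1).

Computing H_k = (kernel of ∂_k) / (image of ∂_{k+1}):

  H_0: rank C_0 − rank ∂_1 = 3 − 2 = 1, and the invariant factors of ∂_1 are all 1, so H_0 ≅ Z.
  H_1: rank ker ∂_1 − rank ∂_2 = (3 − 2) − 0 = 1, and there is no ∂_2, so H_1 ≅ Z.

As a check, the Euler characteristic is 3 − 3 = 0, which agrees with 1 − 1 = 0.
(K is a triangulation of the circle S^1.)

H_0 ≅ Z,  H_1 ≅ Z.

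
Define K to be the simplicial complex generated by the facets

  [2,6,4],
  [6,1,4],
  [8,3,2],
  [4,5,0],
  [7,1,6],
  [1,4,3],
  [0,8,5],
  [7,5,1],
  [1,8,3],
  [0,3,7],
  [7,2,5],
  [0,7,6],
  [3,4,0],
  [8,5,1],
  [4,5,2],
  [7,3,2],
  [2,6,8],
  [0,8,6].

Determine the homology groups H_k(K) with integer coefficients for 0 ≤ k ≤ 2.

H_0 = Z,  H_1 = Z^2,  H_2 = Z.

Order the vertices as 0 < 1 < 2 < 3 < 4 < 5 < 6 < 7 < 8. Listing each simplex with vertices in this order, K has dimension 2 with simplices:

  0-simplices (9): [0], [1], [2], [3], [4], [5], [6], [7], [8]
  1-simplices (27): (27 of them)
  2-simplices (18): [0,3,4], [0,3,7], [0,4,5], [0,5,8], [0,6,7], [0,6,8], [1,3,4], [1,3,8], [1,4,6], [1,5,7], [1,5,8], [1,6,7], [2,3,7], [2,3,8], [2,4,5], [2,4,6], [2,5,7], [2,6,8]

giving chain groups C_0 ≅ Z^9, C_1 ≅ Z^27, C_2 ≅ Z^18.

The boundary map ∂_1: C_1 → C_0 is given by ∂[p,q] = [q] − [p]. For instance
  ∂[1,5] = [5] − [1].
The resulting 9×27 matrix has rank 8, and its Smith normal form has invariant factors (1,1,1,1,1,1,1,1).

Boundary ∂_2: C_2 → C_1 sends each 2-simplex [p,q,r] to [q,r] − [p,r] + [p,q]. For instance
  ∂[2,4,5] = [4,5] − [2,5] + [2,4],
  ∂[0,3,4] = [3,4] − [0,4] + [0,3].
The resulting 27×18 matrix has rank 17, and its Smith normal form has invariant factors (1,1,1,1,1,1,1,1,1,1,1,1,1,1,1,1,1).

Reading off H_k = ker ∂_k / im ∂_{k+1}:

  H_0: rank C_0 − rank ∂_1 = 9 − 8 = 1, and the invariant factors of ∂_1 are all 1, so H_0 ≅ Z.
  H_1: rank ker ∂_1 − rank ∂_2 = (27 − 8) − 17 = 2, and the invariant factors of ∂_2 are all 1, so H_1 ≅ Z^2.
  H_2: rank ker ∂_2 − rank ∂_3 = (18 − 17) − 0 = 1, and there is no ∂_3, so H_2 ≅ Z.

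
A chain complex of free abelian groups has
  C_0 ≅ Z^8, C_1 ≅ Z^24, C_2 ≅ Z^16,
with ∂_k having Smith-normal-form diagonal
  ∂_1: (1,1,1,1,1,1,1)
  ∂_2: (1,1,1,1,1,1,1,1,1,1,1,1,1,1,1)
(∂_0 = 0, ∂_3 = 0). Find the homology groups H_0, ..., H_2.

H_0: b_0 = 8 − 0 − 7 = 1; torsion from ∂_1 factors > 1: none. So H_0 ≅ Z.
H_1: b_1 = 24 − 7 − 15 = 2; torsion from ∂_2 factors > 1: none. So H_1 ≅ Z^2.
H_2: b_2 = 16 − 15 − 0 = 1; torsion from ∂_3 factors > 1: none. So H_2 ≅ Z.

H_0 ≅ Z,  H_1 ≅ Z^2,  H_2 ≅ Z.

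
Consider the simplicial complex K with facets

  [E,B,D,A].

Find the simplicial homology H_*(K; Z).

Order the vertices as A < B < D < E. Listing each simplex with vertices in this order, K has dimension 3 with simplices:

  0-simplices (4): A, B, D, E
  1-simplices (6): AB, AD, AE, BD, BE, DE
  2-simplices (4): ABD, ABE, ADE, BDE
  3-simplices (1): ABDE

giving chain groups C_0 ≅ Z^4, C_1 ≅ Z^6, C_2 ≅ Z^4, C_3 ≅ Z^1.

The boundary map ∂_1: C_1 → C_0 maps an edge to its endpoints' difference, ∂[p,q] = q − p.
The resulting 4×6 matrix has rank 3, and its Smith normal form has invariant factors (1,1,1).

Boundary ∂_2: C_2 → C_1 sends each 2-simplex [p,q,r] to [q,r] − [p,r] + [p,q]. For instance
  ∂BDE = DE − BE + BD,
  ∂ADE = DE − AE + AD.
As a 6×4 matrix over Z this has rank 3, with invariant factors (1,1,1).

∂_3: C_3 → C_2 sends each 3-simplex σ to the alternating sum Σ_i (−1)^i (σ with its i-th vertex removed). For instance
  ∂ABDE = BDE − ADE + ABE − ABD.
The 4×1 boundary matrix has rank 1 and Smith normal form diag(1).

Computing H_k = (kernel of ∂_k) / (image of ∂_{k+1}):

  H_0: rank C_0 − rank ∂_1 = 4 − 3 = 1, and the invariant factors of ∂_1 are all 1, so H_0 ≅ Z.
  H_1: rank ker ∂_1 − rank ∂_2 = (6 − 3) − 3 = 0, and the invariant factors of ∂_2 are all 1, so H_1 ≅ 0.
  H_2: rank ker ∂_2 − rank ∂_3 = (4 − 3) − 1 = 0, and the invariant factors of ∂_3 are all 1, so H_2 ≅ 0.
  H_3: rank ker ∂_3 − rank ∂_4 = (1 − 1) − 0 = 0, and there is no ∂_4, so H_3 ≅ 0.

As a check, the Euler characteristic is 4 − 6 + 4 − 1 = 1, which agrees with 1 − 0 + 0 − 0 = 1.

H_0 ≅ Z,  H_1 = 0,  H_2 = 0,  H_3 = 0.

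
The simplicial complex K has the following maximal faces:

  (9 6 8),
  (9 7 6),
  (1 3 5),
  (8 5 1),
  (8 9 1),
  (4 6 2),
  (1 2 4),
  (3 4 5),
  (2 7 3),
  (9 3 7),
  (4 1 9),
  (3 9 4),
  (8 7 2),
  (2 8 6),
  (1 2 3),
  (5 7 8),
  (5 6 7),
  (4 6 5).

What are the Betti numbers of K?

b_0 = 1, b_1 = 1, b_2 = 0.

Take the total order 1 < 2 < 3 < 4 < 5 < 6 < 7 < 8 < 9 on the vertex set. Then K (dimension 2) consists of the simplices:

  0-simplices (9): [1], [2], [3], [4], [5], [6], [7], [8], [9]
  1-simplices (27): (27 of them)
  2-simplices (18): [1,2,3], [1,2,4], [1,3,5], [1,4,9], [1,5,8], [1,8,9], [2,3,7], [2,4,6], [2,6,8], [2,7,8], [3,4,5], [3,4,9], [3,7,9], [4,5,6], [5,6,7], [5,7,8], [6,7,9], [6,8,9]

Hence C_0 ≅ Z^9, C_1 ≅ Z^27, C_2 ≅ Z^18.

∂_1: C_1 → C_0 is given by ∂[p,q] = [q] − [p]. For instance
  ∂[2,3] = [3] − [2].
As a 9×27 matrix over Z this has rank 8, with invariant factors (1,1,1,1,1,1,1,1).

Boundary ∂_2: C_2 → C_1 maps a triangle to the signed sum of its edges. For instance
  ∂[2,3,7] = [3,7] − [2,7] + [2,3],
  ∂[3,4,5] = [4,5] − [3,5] + [3,4].
This gives a 27×18 integer matrix of rank 18; reducing to Smith normal form yields diagonal entries (1,1,1,1,1,1,1,1,1,1,1,1,1,1,1,1,1,2).

Now H_k = ker ∂_k / im ∂_{k+1}, so:

  H_0: rank C_0 − rank ∂_1 = 9 − 8 = 1, and the invariant factors of ∂_1 are all 1, so H_0 = Z.
  H_1: rank ker ∂_1 − rank ∂_2 = (27 − 8) − 18 = 1, and ∂_2 has invariant factor 2 > 1, so H_1 = Z ⊕ Z/2.
  H_2: rank ker ∂_2 − rank ∂_3 = (18 − 18) − 0 = 0, and there is no ∂_3, so H_2 = 0.

(K is a triangulation of the Klein bottle.)

Hence the Betti numbers are b_0 = 1, b_1 = 1, b_2 = 0.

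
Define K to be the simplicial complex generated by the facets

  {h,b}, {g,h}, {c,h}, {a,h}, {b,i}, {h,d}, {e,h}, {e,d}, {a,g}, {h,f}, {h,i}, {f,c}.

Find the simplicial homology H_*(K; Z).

H_0 = Z,  H_1 = Z^4.

Fix the vertex order a < b < c < d < e < f < g < h < i and write every simplex with vertices in increasing order. Then dim K = 1 and the simplices of K are:

  0-simplices (9): a, b, c, d, e, f, g, h, i
  1-simplices (12): ag, ah, bh, bi, cf, ch, de, dh, eh, fh, gh, hi

Hence C_0 ≅ Z^9, C_1 ≅ Z^12.

∂_1: C_1 → C_0 is given by ∂[p,q] = [q] − [p].
As a 9×12 matrix over Z this has rank 8, with invariant factors (1,1,1,1,1,1,1,1).

Now H_k = ker ∂_k / im ∂_{k+1}, so:

  H_0: rank C_0 − rank ∂_1 = 9 − 8 = 1, and the invariant factors of ∂_1 are all 1, so H_0 = Z.
  H_1: rank ker ∂_1 − rank ∂_2 = (12 − 8) − 0 = 4, and there is no ∂_2, so H_1 = Z^4.

(K is a triangulation of a wedge of 4 circles.)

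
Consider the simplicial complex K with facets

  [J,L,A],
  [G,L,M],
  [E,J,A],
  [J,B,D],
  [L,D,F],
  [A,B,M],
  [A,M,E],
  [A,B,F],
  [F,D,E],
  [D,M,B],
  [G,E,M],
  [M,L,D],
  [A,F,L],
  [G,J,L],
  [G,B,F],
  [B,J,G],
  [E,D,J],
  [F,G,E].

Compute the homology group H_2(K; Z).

H_2 = Z.

Order the vertices as A < B < D < E < F < G < J < L < M. Listing each simplex with vertices in this order, K has dimension 2 with simplices:

  0-simplices (9): A, B, D, E, F, G, J, L, M
  1-simplices (27): AB, AE, AF, AJ, AL, AM, BD, BF, BG, BJ, BM, DE, DF, DJ, DL, DM, EF, EG, EJ, EM, FG, FL, GJ, GL, GM, JL, LM
  2-simplices (18): ABF, ABM, AEJ, AEM, AFL, AJL, BDJ, BDM, BFG, BGJ, DEF, DEJ, DFL, DLM, EFG, EGM, GJL, GLM

Hence C_0 ≅ Z^9, C_1 ≅ Z^27, C_2 ≅ Z^18.

The boundary map ∂_1: C_1 → C_0 is given by ∂[p,q] = [q] − [p]. For instance
  ∂BJ = J − B.
As a 9×27 matrix over Z this has rank 8, with invariant factors (1,1,1,1,1,1,1,1).

Boundary ∂_2: C_2 → C_1 maps a triangle to the signed sum of its edges. For instance
  ∂EGM = GM − EM + EG,
  ∂BDM = DM − BM + BD.
The resulting 27×18 matrix has rank 17, and its Smith normal form has invariant factors (1,1,1,1,1,1,1,1,1,1,1,1,1,1,1,1,1).

Computing H_k = (kernel of ∂_k) / (image of ∂_{k+1}):

  H_2: rank ker ∂_2 − rank ∂_3 = (18 − 17) − 0 = 1, and there is no ∂_3, so H_2 = Z.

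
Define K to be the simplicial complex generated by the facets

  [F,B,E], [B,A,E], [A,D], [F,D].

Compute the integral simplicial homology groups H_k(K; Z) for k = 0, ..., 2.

H_0 = Z,  H_1 = Z,  H_2 = 0.

K has 5 vertices, 7 edges, 2 triangles.
rank ∂_0 = 0, rank ∂_1 = 4 ⇒ b_0 = 5 − 0 − 4 = 1; all invariant factors of ∂_1 are 1 so no torsion. So H_0 = Z.
rank ∂_1 = 4, rank ∂_2 = 2 ⇒ b_1 = 7 − 4 − 2 = 1; all invariant factors of ∂_2 are 1 so no torsion. So H_1 = Z.
rank ∂_2 = 2, rank ∂_3 = 0 ⇒ b_2 = 2 − 2 − 0 = 0. So H_2 = 0.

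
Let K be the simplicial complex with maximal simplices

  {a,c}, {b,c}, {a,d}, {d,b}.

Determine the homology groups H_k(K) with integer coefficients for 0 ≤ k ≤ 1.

K has 4 vertices, 4 edges.
rank ∂_0 = 0, rank ∂_1 = 3 ⇒ b_0 = 4 − 0 − 3 = 1; all invariant factors of ∂_1 are 1 so no torsion. So H_0 ≅ Z.
rank ∂_1 = 3, rank ∂_2 = 0 ⇒ b_1 = 4 − 3 − 0 = 1. So H_1 ≅ Z.

H_0 = Z,  H_1 = Z.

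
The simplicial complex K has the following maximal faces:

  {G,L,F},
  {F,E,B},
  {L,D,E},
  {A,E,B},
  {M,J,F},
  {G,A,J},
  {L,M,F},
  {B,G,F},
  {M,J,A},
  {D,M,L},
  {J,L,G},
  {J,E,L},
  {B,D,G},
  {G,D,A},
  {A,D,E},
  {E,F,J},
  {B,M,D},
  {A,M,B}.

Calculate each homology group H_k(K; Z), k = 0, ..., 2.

Order the vertices as A < B < D < E < F < G < J < L < M. Listing each simplex with vertices in this order, K has dimension 2 with simplices:

  0-simplices (9): A, B, D, E, F, G, J, L, M
  1-simplices (27): AB, AD, AE, AG, AJ, AM, BD, BE, BF, BG, BM, DE, DG, DL, DM, EF, EJ, EL, FG, FJ, FL, FM, GJ, GL, JL, JM, LM
  2-simplices (18): ABE, ABM, ADE, ADG, AGJ, AJM, BDG, BDM, BEF, BFG, DEL, DLM, EFJ, EJL, FGL, FJM, FLM, GJL

giving chain groups C_0 ≅ Z^9, C_1 ≅ Z^27, C_2 ≅ Z^18.

∂_1: C_1 → C_0 sends each edge [p,q] (with p < q) to q − p.
This gives a 9×27 integer matrix of rank 8; reducing to Smith normal form yields diagonal entries (1,1,1,1,1,1,1,1).

∂_2: C_2 → C_1 maps a triangle to the signed sum of its edges. For instance
  ∂BFG = FG − BG + BF,
  ∂AGJ = GJ − AJ + AG.
This gives a 27×18 integer matrix of rank 18; reducing to Smith normal form yields diagonal entries (1,1,1,1,1,1,1,1,1,1,1,1,1,1,1,1,1,2).

Now H_k = ker ∂_k / im ∂_{k+1}, so:

  H_0: rank C_0 − rank ∂_1 = 9 − 8 = 1, and the invariant factors of ∂_1 are all 1, so H_0 ≅ Z.
  H_1: rank ker ∂_1 − rank ∂_2 = (27 − 8) − 18 = 1, and ∂_2 has invariant factor 2 > 1, so H_1 ≅ Z × Z/2.
  H_2: rank ker ∂_2 − rank ∂_3 = (18 − 18) − 0 = 0, and there is no ∂_3, so H_2 ≅ 0.

As a check, the Euler characteristic is 9 − 27 + 18 = 0, which agrees with 1 − 1 + 0 = 0.
(K is a triangulation of the Klein bottle.)

H_0 ≅ Z,  H_1 ≅ Z × Z/2,  H_2 = 0.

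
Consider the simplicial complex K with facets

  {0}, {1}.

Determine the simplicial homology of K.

Order the vertices as 0 < 1. Listing each simplex with vertices in this order, K has dimension 0 with simplices:

  0-simplices (2): [0], [1]

so the chain groups are C_0 ≅ Z^2.

Now H_k = ker ∂_k / im ∂_{k+1}, so:

  H_0: rank C_0 − rank ∂_1 = 2 − 0 = 2, and there is no ∂_1, so H_0 ≅ Z^2.

H_0 = Z^2.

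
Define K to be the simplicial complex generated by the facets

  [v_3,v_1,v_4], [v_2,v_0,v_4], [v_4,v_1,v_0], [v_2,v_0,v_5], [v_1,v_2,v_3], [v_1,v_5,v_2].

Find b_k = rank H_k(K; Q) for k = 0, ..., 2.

b_0 = 1, b_1 = 1, b_2 = 0.

Fix the vertex order v_0 < v_1 < v_2 < v_3 < v_4 < v_5 and write every simplex with vertices in increasing order. Then dim K = 2 and the simplices of K are:

  0-simplices (6): [v_0], [v_1], [v_2], [v_3], [v_4], [v_5]
  1-simplices (12): [v_0,v_1], [v_0,v_2], [v_0,v_4], [v_0,v_5], [v_1,v_2], [v_1,v_3], [v_1,v_4], [v_1,v_5], [v_2,v_3], [v_2,v_4], [v_2,v_5], [v_3,v_4]
  2-simplices (6): [v_0,v_1,v_4], [v_0,v_2,v_4], [v_0,v_2,v_5], [v_1,v_2,v_3], [v_1,v_2,v_5], [v_1,v_3,v_4]

so the chain groups are C_0 ≅ Z^6, C_1 ≅ Z^12, C_2 ≅ Z^6.

The boundary map ∂_1: C_1 → C_0 maps an edge to its endpoints' difference, ∂[p,q] = q − p. For instance
  ∂[v_2,v_4] = [v_4] − [v_2].
As a 6×12 matrix over Z this has rank 5, with invariant factors (1,1,1,1,1).

The boundary map ∂_2: C_2 → C_1 acts by ∂[p,q,r] = [q,r] − [p,r] + [p,q]. For instance
  ∂[v_0,v_2,v_4] = [v_2,v_4] − [v_0,v_4] + [v_0,v_2],
  ∂[v_1,v_2,v_5] = [v_2,v_5] − [v_1,v_5] + [v_1,v_2].
The 12×6 boundary matrix has rank 6 and Smith normal form diag(1,1,1,1,1,1).

Reading off H_k = ker ∂_k / im ∂_{k+1}:

  H_0: rank C_0 − rank ∂_1 = 6 − 5 = 1, and the invariant factors of ∂_1 are all 1, so H_0 ≅ Z.
  H_1: rank ker ∂_1 − rank ∂_2 = (12 − 5) − 6 = 1, and the invariant factors of ∂_2 are all 1, so H_1 ≅ Z.
  H_2: rank ker ∂_2 − rank ∂_3 = (6 − 6) − 0 = 0, and there is no ∂_3, so H_2 ≅ 0.

Hence the Betti numbers are b_0 = 1, b_1 = 1, b_2 = 0.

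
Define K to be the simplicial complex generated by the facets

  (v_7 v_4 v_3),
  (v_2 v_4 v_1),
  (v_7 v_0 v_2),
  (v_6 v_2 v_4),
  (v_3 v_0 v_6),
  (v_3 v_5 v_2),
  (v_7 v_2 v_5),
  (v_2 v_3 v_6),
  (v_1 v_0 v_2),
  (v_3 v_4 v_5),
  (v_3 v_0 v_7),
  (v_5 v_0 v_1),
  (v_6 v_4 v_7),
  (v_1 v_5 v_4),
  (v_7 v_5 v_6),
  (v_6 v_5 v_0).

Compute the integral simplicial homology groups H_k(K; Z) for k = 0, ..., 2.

H_0 = Z,  H_1 = Z^2,  H_2 = Z.

K has 8 vertices, 24 edges, 16 triangles.
rank ∂_0 = 0, rank ∂_1 = 7 ⇒ b_0 = 8 − 0 − 7 = 1; all invariant factors of ∂_1 are 1 so no torsion. So H_0 = Z.
rank ∂_1 = 7, rank ∂_2 = 15 ⇒ b_1 = 24 − 7 − 15 = 2; all invariant factors of ∂_2 are 1 so no torsion. So H_1 = Z^2.
rank ∂_2 = 15, rank ∂_3 = 0 ⇒ b_2 = 16 − 15 − 0 = 1. So H_2 = Z.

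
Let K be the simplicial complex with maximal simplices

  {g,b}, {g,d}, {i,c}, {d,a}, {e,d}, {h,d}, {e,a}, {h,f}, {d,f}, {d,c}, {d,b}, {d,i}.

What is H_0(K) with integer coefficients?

Take the total order a < b < c < d < e < f < g < h < i on the vertex set. Then K (dimension 1) consists of the simplices:

  0-simplices (9): a, b, c, d, e, f, g, h, i
  1-simplices (12): ad, ae, bd, bg, cd, ci, de, df, dg, dh, di, fh

Hence C_0 ≅ Z^9, C_1 ≅ Z^12.

The boundary map ∂_1: C_1 → C_0 sends each edge [p,q] (with p < q) to q − p.
As a 9×12 matrix over Z this has rank 8, with invariant factors (1,1,1,1,1,1,1,1).

Computing H_k = (kernel of ∂_k) / (image of ∂_{k+1}):

  H_0: rank C_0 − rank ∂_1 = 9 − 8 = 1, and the invariant factors of ∂_1 are all 1, so H_0 ≅ Z.

H_0 = Z.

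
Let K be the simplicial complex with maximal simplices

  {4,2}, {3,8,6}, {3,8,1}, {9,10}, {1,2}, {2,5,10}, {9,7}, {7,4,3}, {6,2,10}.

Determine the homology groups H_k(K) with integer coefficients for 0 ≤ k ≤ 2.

H_0 ≅ Z,  H_1 ≅ Z^3,  H_2 = 0.

We work with the vertex ordering 1 < 2 < 3 < 4 < 5 < 6 < 7 < 8 < 9 < 10. The simplices of K, each written with vertices in increasing order, are:

  0-simplices (10): [1], [2], [3], [4], [5], [6], [7], [8], [9], [10]
  1-simplices (17): [1,2], [1,3], [1,8], [2,4], [2,5], [2,6], [2,10], [3,4], [3,6], [3,7], [3,8], [4,7], [5,10], [6,8], [6,10], [7,9], [9,10]
  2-simplices (5): [1,3,8], [2,5,10], [2,6,10], [3,4,7], [3,6,8]

giving chain groups C_0 ≅ Z^10, C_1 ≅ Z^17, C_2 ≅ Z^5.

∂_1: C_1 → C_0 maps an edge to its endpoints' difference, ∂[p,q] = q − p.
This gives a 10×17 integer matrix of rank 9; reducing to Smith normal form yields diagonal entries (1,1,1,1,1,1,1,1,1).

The boundary map ∂_2: C_2 → C_1 maps a triangle to the signed sum of its edges. For instance
  ∂[3,4,7] = [4,7] − [3,7] + [3,4],
  ∂[2,5,10] = [5,10] − [2,10] + [2,5].
The resulting 17×5 matrix has rank 5, and its Smith normal form has invariant factors (1,1,1,1,1).

Computing H_k = (kernel of ∂_k) / (image of ∂_{k+1}):

  H_0: rank C_0 − rank ∂_1 = 10 − 9 = 1, and the invariant factors of ∂_1 are all 1, so H_0 = Z.
  H_1: rank ker ∂_1 − rank ∂_2 = (17 − 9) − 5 = 3, and the invariant factors of ∂_2 are all 1, so H_1 = Z^3.
  H_2: rank ker ∂_2 − rank ∂_3 = (5 − 5) − 0 = 0, and there is no ∂_3, so H_2 = 0.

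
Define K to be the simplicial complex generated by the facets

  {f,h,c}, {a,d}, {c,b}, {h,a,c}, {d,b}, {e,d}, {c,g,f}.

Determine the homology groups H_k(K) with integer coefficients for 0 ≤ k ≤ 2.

We work with the vertex ordering a < b < c < d < e < f < g < h. The simplices of K, each written with vertices in increasing order, are:

  0-simplices (8): a, b, c, d, e, f, g, h
  1-simplices (11): ac, ad, ah, bc, bd, cf, cg, ch, de, fg, fh
  2-simplices (3): ach, cfg, cfh

so the chain groups are C_0 ≅ Z^8, C_1 ≅ Z^11, C_2 ≅ Z^3.

Boundary ∂_1: C_1 → C_0 is given by ∂[p,q] = [q] − [p].
This gives a 8×11 integer matrix of rank 7; reducing to Smith normal form yields diagonal entries (1,1,1,1,1,1,1).

The boundary map ∂_2: C_2 → C_1 acts by ∂[p,q,r] = [q,r] − [p,r] + [p,q]. For instance
  ∂cfh = fh − ch + cf,
  ∂cfg = fg − cg + cf.
The 11×3 boundary matrix has rank 3 and Smith normal form diag(1,1,1).

Now H_k = ker ∂_k / im ∂_{k+1}, so:

  H_0: rank C_0 − rank ∂_1 = 8 − 7 = 1, and the invariant factors of ∂_1 are all 1, so H_0 ≅ Z.
  H_1: rank ker ∂_1 − rank ∂_2 = (11 − 7) − 3 = 1, and the invariant factors of ∂_2 are all 1, so H_1 ≅ Z.
  H_2: rank ker ∂_2 − rank ∂_3 = (3 − 3) − 0 = 0, and there is no ∂_3, so H_2 ≅ 0.

H_0 ≅ Z,  H_1 ≅ Z,  H_2 = 0.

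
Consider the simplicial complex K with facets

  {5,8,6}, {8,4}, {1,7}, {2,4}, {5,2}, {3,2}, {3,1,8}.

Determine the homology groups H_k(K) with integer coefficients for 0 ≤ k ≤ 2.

Order the vertices as 1 < 2 < 3 < 4 < 5 < 6 < 7 < 8. Listing each simplex with vertices in this order, K has dimension 2 with simplices:

  0-simplices (8): [1], [2], [3], [4], [5], [6], [7], [8]
  1-simplices (11): [1,3], [1,7], [1,8], [2,3], [2,4], [2,5], [3,8], [4,8], [5,6], [5,8], [6,8]
  2-simplices (2): [1,3,8], [5,6,8]

Hence C_0 ≅ Z^8, C_1 ≅ Z^11, C_2 ≅ Z^2.

The boundary map ∂_1: C_1 → C_0 maps an edge to its endpoints' difference, ∂[p,q] = q − p.
The resulting 8×11 matrix has rank 7, and its Smith normal form has invariant factors (1,1,1,1,1,1,1).

Boundary ∂_2: C_2 → C_1 maps a triangle to the signed sum of its edges. For instance
  ∂[5,6,8] = [6,8] − [5,8] + [5,6],
  ∂[1,3,8] = [3,8] − [1,8] + [1,3].
The resulting 11×2 matrix has rank 2, and its Smith normal form has invariant factors (1,1).

Reading off H_k = ker ∂_k / im ∂_{k+1}:

  H_0: rank C_0 − rank ∂_1 = 8 − 7 = 1, and the invariant factors of ∂_1 are all 1, so H_0 ≅ Z.
  H_1: rank ker ∂_1 − rank ∂_2 = (11 − 7) − 2 = 2, and the invariant factors of ∂_2 are all 1, so H_1 ≅ Z^2.
  H_2: rank ker ∂_2 − rank ∂_3 = (2 − 2) − 0 = 0, and there is no ∂_3, so H_2 ≅ 0.

As a check, the Euler characteristic is 8 − 11 + 2 = -1, which agrees with 1 − 2 + 0 = -1.

H_0 = Z,  H_1 = Z^2,  H_2 = 0.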